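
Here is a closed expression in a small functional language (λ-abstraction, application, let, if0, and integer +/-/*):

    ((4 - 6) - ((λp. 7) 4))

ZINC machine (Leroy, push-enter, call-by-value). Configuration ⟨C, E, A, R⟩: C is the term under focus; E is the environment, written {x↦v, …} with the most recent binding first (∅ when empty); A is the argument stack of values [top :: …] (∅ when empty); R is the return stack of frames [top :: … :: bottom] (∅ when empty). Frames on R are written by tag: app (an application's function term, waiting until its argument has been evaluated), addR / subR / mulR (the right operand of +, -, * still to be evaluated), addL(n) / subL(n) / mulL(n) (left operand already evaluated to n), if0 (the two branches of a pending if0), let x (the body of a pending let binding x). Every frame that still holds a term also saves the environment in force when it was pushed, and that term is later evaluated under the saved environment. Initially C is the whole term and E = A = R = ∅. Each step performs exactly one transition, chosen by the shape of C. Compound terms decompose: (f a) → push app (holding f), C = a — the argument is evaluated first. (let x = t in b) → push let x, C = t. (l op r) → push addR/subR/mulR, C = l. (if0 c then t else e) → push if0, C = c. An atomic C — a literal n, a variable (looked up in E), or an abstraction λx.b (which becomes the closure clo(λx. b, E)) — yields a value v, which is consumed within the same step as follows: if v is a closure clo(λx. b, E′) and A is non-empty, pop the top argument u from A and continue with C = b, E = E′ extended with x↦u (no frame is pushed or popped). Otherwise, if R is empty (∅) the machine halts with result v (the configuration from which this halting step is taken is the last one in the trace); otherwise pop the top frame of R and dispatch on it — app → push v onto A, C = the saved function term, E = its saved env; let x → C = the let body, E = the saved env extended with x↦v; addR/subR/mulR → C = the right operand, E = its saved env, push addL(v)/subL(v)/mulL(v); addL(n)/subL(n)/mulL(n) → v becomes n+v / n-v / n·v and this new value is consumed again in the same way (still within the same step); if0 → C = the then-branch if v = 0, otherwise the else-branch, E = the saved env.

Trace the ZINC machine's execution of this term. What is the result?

Answer: -9

Execution trace:
t=0: <C=((4 - 6) - ((λp. 7) 4)), E=∅, A=∅, R=∅>
t=1: <C=(4 - 6), E=∅, A=∅, R=[subR]>
t=2: <C=4, E=∅, A=∅, R=[subR :: subR]>
t=3: <C=6, E=∅, A=∅, R=[subL(4) :: subR]>
t=4: <C=((λp. 7) 4), E=∅, A=∅, R=[subL(-2)]>
t=5: <C=4, E=∅, A=∅, R=[app :: subL(-2)]>
t=6: <C=(λp. 7), E=∅, A=[4], R=[subL(-2)]>
t=7: <C=7, E={p↦4}, A=∅, R=[subL(-2)]>
→ final value -9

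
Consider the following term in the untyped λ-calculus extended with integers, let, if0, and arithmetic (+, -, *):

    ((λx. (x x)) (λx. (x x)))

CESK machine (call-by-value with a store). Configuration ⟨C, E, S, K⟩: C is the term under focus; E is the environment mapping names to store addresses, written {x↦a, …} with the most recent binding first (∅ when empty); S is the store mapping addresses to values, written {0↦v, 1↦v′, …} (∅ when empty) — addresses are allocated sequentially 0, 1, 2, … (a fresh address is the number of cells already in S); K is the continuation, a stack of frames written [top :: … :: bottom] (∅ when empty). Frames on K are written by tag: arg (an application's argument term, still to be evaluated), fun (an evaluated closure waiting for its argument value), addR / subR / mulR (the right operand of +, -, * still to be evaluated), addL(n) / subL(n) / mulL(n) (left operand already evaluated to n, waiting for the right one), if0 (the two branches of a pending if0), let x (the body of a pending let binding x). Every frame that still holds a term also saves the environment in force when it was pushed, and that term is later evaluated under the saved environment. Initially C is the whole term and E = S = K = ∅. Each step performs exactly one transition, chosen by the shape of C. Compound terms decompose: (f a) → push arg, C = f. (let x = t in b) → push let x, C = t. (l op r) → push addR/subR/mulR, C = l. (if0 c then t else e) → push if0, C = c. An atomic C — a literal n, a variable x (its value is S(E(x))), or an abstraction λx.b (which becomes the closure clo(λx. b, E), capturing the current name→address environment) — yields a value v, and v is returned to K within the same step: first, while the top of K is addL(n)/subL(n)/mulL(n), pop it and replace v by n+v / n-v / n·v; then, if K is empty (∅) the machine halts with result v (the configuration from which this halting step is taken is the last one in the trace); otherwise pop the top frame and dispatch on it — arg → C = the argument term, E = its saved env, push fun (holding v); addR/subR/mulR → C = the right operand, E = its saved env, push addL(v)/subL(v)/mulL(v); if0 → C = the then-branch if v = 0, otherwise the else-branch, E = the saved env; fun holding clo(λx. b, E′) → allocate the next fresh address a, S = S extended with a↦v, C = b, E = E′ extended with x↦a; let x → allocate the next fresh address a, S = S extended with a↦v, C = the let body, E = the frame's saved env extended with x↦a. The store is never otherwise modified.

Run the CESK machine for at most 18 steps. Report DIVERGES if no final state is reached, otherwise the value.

step 0: [C=((λx. (x x)) (λx. (x x))) | E=∅ | S=∅ | K=∅]
step 1: [C=(λx. (x x)) | E=∅ | S=∅ | K=[arg]]
step 2: [C=(λx. (x x)) | E=∅ | S=∅ | K=[fun]]
step 3: [C=(x x) | E={x↦0} | S={0↦clo(λx. (x x), ∅)} | K=∅]
step 4: [C=x | E={x↦0} | S={0↦clo(λx. (x x), ∅)} | K=[arg]]
step 5: [C=x | E={x↦0} | S={0↦clo(λx. (x x), ∅)} | K=[fun]]
step 6: [C=(x x) | E={x↦1} | S={0↦clo(λx. (x x), ∅), 1↦clo(λx. (x x), ∅)} | K=∅]
step 7: [C=x | E={x↦1} | S={0↦clo(λx. (x x), ∅), 1↦clo(λx. (x x), ∅)} | K=[arg]]
step 8: [C=x | E={x↦1} | S={0↦clo(λx. (x x), ∅), 1↦clo(λx. (x x), ∅)} | K=[fun]]
step 9: [C=(x x) | E={x↦2} | S={0↦clo(λx. (x x), ∅), 1↦clo(λx. (x x), ∅), 2↦clo(λx. (x x), ∅)} | K=∅]
step 10: [C=x | E={x↦2} | S={0↦clo(λx. (x x), ∅), 1↦clo(λx. (x x), ∅), 2↦clo(λx. (x x), ∅)} | K=[arg]]
step 11: [C=x | E={x↦2} | S={0↦clo(λx. (x x), ∅), 1↦clo(λx. (x x), ∅), 2↦clo(λx. (x x), ∅)} | K=[fun]]
step 12: [C=(x x) | E={x↦3} | S={0↦clo(λx. (x x), ∅), 1↦clo(λx. (x x), ∅), 2↦clo(λx. (x x), ∅), 3↦clo(λx. (x x), ∅)} | K=∅]
step 13: [C=x | E={x↦3} | S={0↦clo(λx. (x x), ∅), 1↦clo(λx. (x x), ∅), 2↦clo(λx. (x x), ∅), 3↦clo(λx. (x x), ∅)} | K=[arg]]
step 14: [C=x | E={x↦3} | S={0↦clo(λx. (x x), ∅), 1↦clo(λx. (x x), ∅), 2↦clo(λx. (x x), ∅), 3↦clo(λx. (x x), ∅)} | K=[fun]]
step 15: [C=(x x) | E={x↦4} | S={0↦clo(λx. (x x), ∅), 1↦clo(λx. (x x), ∅), 2↦clo(λx. (x x), ∅), 3↦clo(λx. (x x), ∅), 4↦clo(λx. (x x), ∅)} | K=∅]
step 16: [C=x | E={x↦4} | S={0↦clo(λx. (x x), ∅), 1↦clo(λx. (x x), ∅), 2↦clo(λx. (x x), ∅), 3↦clo(λx. (x x), ∅), 4↦clo(λx. (x x), ∅)} | K=[arg]]
step 17: [C=x | E={x↦4} | S={0↦clo(λx. (x x), ∅), 1↦clo(λx. (x x), ∅), 2↦clo(λx. (x x), ∅), 3↦clo(λx. (x x), ∅), 4↦clo(λx. (x x), ∅)} | K=[fun]]
step 18: [C=(x x) | E={x↦5} | S={0↦clo(λx. (x x), ∅), 1↦clo(λx. (x x), ∅), 2↦clo(λx. (x x), ∅), 3↦clo(λx. (x x), ∅), 4↦clo(λx. (x x), ∅), 5↦clo(λx. (x x), ∅)} | K=∅]
→ 18 transitions taken and the configuration is still not final: no result within 18 steps

Answer: DIVERGES (no final state within 18 steps)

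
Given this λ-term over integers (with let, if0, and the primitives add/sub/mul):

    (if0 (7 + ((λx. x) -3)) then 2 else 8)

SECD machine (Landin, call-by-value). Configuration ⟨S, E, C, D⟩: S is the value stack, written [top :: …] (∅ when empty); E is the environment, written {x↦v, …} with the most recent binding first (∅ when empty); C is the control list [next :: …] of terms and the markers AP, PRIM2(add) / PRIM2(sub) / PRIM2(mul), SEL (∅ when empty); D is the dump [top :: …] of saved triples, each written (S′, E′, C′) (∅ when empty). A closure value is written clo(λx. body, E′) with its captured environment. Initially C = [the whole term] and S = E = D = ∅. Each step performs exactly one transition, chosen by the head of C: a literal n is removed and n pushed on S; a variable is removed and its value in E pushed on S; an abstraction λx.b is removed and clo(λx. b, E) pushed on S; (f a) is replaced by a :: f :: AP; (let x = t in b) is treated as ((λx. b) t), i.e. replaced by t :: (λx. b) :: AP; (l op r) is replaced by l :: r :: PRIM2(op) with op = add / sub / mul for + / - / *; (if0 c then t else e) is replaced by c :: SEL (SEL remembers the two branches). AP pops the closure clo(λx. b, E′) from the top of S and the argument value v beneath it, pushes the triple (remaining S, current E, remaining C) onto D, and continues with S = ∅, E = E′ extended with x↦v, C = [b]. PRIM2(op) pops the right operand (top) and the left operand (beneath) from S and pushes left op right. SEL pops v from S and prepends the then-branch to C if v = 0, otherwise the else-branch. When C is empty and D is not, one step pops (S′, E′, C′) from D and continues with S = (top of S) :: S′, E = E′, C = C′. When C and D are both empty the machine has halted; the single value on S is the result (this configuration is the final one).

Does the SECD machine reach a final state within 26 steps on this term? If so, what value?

Answer: 8

Machine steps:
step 0: <S=∅, E=∅, C=[(if0 (7 + ((λx. x) -3)) then 2 else 8)], D=∅>
step 1: <S=∅, E=∅, C=[(7 + ((λx. x) -3)) :: SEL], D=∅>
step 2: <S=∅, E=∅, C=[7 :: ((λx. x) -3) :: PRIM2(add) :: SEL], D=∅>
step 3: <S=[7], E=∅, C=[((λx. x) -3) :: PRIM2(add) :: SEL], D=∅>
step 4: <S=[7], E=∅, C=[-3 :: (λx. x) :: AP :: PRIM2(add) :: SEL], D=∅>
step 5: <S=[-3 :: 7], E=∅, C=[(λx. x) :: AP :: PRIM2(add) :: SEL], D=∅>
step 6: <S=[clo(λx. x, ∅) :: -3 :: 7], E=∅, C=[AP :: PRIM2(add) :: SEL], D=∅>
step 7: <S=∅, E={x↦-3}, C=[x], D=[([7], ∅, [PRIM2(add) :: SEL])]>
step 8: <S=[-3], E={x↦-3}, C=∅, D=[([7], ∅, [PRIM2(add) :: SEL])]>
step 9: <S=[-3 :: 7], E=∅, C=[PRIM2(add) :: SEL], D=∅>
step 10: <S=[4], E=∅, C=[SEL], D=∅>
step 11: <S=∅, E=∅, C=[8], D=∅>
step 12: <S=[8], E=∅, C=∅, D=∅>
→ final value 8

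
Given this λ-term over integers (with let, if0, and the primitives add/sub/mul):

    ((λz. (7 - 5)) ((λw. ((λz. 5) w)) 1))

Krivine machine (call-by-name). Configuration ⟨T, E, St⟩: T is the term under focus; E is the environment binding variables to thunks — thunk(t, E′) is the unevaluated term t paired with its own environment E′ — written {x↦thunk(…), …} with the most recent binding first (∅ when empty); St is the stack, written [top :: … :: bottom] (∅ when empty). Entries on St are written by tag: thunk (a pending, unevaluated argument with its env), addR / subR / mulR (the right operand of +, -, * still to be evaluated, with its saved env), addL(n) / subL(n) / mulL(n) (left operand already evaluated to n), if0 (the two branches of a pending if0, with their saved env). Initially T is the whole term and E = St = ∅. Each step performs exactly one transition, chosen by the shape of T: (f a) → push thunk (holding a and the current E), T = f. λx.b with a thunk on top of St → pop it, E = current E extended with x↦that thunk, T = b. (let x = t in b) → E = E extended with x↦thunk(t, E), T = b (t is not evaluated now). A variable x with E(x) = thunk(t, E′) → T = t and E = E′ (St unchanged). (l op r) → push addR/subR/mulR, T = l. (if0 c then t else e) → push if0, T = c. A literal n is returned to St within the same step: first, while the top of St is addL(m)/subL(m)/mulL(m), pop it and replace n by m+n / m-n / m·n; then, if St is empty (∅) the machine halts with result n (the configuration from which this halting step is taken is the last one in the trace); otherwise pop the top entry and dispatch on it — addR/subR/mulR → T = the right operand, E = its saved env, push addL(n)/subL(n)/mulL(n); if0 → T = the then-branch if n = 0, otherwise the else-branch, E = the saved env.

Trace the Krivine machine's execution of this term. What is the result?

Answer: 2

Machine steps:
step 0: <T=((λz. (7 - 5)) ((λw. ((λz. 5) w)) 1)), E=∅, St=∅>
step 1: <T=(λz. (7 - 5)), E=∅, St=[thunk]>
step 2: <T=(7 - 5), E={z↦thunk(((λw. ((λz. 5) w)) 1), ∅)}, St=∅>
step 3: <T=7, E={z↦thunk(((λw. ((λz. 5) w)) 1), ∅)}, St=[subR]>
step 4: <T=5, E={z↦thunk(((λw. ((λz. 5) w)) 1), ∅)}, St=[subL(7)]>
→ final value 2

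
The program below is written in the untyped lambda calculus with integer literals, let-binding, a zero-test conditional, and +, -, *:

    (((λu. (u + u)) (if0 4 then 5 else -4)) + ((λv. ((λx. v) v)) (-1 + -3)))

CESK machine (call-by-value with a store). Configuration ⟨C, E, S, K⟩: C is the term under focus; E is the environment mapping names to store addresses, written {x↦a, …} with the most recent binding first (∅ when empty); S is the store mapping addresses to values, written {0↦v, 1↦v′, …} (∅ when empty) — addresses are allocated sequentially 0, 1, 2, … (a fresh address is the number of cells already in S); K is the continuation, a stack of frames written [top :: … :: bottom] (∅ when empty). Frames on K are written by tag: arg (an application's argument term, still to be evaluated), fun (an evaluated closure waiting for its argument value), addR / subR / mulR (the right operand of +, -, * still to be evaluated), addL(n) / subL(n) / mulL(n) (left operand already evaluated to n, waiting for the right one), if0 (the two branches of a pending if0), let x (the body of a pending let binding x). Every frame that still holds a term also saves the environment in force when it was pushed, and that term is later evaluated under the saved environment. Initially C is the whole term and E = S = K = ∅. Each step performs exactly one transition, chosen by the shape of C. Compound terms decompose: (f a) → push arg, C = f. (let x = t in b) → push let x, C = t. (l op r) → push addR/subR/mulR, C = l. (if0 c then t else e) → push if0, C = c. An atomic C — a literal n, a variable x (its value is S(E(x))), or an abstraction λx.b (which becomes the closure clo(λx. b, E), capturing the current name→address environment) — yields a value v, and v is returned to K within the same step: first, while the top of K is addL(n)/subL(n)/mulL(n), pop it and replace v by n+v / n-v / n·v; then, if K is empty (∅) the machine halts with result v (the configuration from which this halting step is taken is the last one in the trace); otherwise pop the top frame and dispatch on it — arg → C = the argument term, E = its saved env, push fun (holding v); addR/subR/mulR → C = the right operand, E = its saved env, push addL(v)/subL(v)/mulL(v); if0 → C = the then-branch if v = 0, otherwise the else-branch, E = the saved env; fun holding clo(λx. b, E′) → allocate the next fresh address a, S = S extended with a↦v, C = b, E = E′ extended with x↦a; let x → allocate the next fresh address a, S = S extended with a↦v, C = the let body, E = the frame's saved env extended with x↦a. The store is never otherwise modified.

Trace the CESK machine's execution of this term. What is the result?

Answer: -12

Derivation:
step 0: [C=(((λu. (u + u)) (if0 4 then 5 else -4)) + ((λv. ((λx. v) v)) (-1 + -3))) | E=∅ | S=∅ | K=∅]
step 1: [C=((λu. (u + u)) (if0 4 then 5 else -4)) | E=∅ | S=∅ | K=[addR]]
step 2: [C=(λu. (u + u)) | E=∅ | S=∅ | K=[arg :: addR]]
step 3: [C=(if0 4 then 5 else -4) | E=∅ | S=∅ | K=[fun :: addR]]
step 4: [C=4 | E=∅ | S=∅ | K=[if0 :: fun :: addR]]
step 5: [C=-4 | E=∅ | S=∅ | K=[fun :: addR]]
step 6: [C=(u + u) | E={u↦0} | S={0↦-4} | K=[addR]]
step 7: [C=u | E={u↦0} | S={0↦-4} | K=[addR :: addR]]
step 8: [C=u | E={u↦0} | S={0↦-4} | K=[addL(-4) :: addR]]
step 9: [C=((λv. ((λx. v) v)) (-1 + -3)) | E=∅ | S={0↦-4} | K=[addL(-8)]]
step 10: [C=(λv. ((λx. v) v)) | E=∅ | S={0↦-4} | K=[arg :: addL(-8)]]
step 11: [C=(-1 + -3) | E=∅ | S={0↦-4} | K=[fun :: addL(-8)]]
step 12: [C=-1 | E=∅ | S={0↦-4} | K=[addR :: fun :: addL(-8)]]
step 13: [C=-3 | E=∅ | S={0↦-4} | K=[addL(-1) :: fun :: addL(-8)]]
step 14: [C=((λx. v) v) | E={v↦1} | S={0↦-4, 1↦-4} | K=[addL(-8)]]
step 15: [C=(λx. v) | E={v↦1} | S={0↦-4, 1↦-4} | K=[arg :: addL(-8)]]
step 16: [C=v | E={v↦1} | S={0↦-4, 1↦-4} | K=[fun :: addL(-8)]]
step 17: [C=v | E={x↦2, v↦1} | S={0↦-4, 1↦-4, 2↦-4} | K=[addL(-8)]]
→ final value -12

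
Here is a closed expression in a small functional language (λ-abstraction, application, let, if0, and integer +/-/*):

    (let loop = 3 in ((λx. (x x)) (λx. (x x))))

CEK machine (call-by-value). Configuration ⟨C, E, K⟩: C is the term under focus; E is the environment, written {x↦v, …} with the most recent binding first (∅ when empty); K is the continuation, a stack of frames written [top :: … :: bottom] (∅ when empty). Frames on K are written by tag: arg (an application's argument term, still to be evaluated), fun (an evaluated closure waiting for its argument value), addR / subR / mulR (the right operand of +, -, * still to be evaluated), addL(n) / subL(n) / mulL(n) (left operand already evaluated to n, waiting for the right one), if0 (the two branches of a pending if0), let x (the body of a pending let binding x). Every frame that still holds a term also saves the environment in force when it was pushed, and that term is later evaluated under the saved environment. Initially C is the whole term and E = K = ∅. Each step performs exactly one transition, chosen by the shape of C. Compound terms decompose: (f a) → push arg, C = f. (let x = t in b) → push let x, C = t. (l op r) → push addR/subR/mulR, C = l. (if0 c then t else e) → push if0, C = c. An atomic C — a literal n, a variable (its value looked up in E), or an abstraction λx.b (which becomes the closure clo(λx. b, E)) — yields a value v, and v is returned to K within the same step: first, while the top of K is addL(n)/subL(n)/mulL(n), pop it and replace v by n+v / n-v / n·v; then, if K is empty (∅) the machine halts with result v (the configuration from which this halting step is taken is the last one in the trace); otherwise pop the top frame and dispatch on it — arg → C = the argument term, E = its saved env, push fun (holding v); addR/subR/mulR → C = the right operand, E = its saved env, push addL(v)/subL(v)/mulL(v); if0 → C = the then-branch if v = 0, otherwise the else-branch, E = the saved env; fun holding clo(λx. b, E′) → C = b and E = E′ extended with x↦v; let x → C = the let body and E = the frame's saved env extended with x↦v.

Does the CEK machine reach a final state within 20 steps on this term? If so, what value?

0. [C=(let loop = 3 in ((λx. (x x)) (λx. (x x)))) | E=∅ | K=∅]
1. [C=3 | E=∅ | K=[let loop]]
2. [C=((λx. (x x)) (λx. (x x))) | E={loop↦3} | K=∅]
3. [C=(λx. (x x)) | E={loop↦3} | K=[arg]]
4. [C=(λx. (x x)) | E={loop↦3} | K=[fun]]
5. [C=(x x) | E={x↦clo(λx. (x x), {loop↦3}), loop↦3} | K=∅]
6. [C=x | E={x↦clo(λx. (x x), {loop↦3}), loop↦3} | K=[arg]]
7. [C=x | E={x↦clo(λx. (x x), {loop↦3}), loop↦3} | K=[fun]]
… configuration repeats with period 3 (steps 5–7 recur indefinitely) …

Answer: DIVERGES (no final state within 20 steps)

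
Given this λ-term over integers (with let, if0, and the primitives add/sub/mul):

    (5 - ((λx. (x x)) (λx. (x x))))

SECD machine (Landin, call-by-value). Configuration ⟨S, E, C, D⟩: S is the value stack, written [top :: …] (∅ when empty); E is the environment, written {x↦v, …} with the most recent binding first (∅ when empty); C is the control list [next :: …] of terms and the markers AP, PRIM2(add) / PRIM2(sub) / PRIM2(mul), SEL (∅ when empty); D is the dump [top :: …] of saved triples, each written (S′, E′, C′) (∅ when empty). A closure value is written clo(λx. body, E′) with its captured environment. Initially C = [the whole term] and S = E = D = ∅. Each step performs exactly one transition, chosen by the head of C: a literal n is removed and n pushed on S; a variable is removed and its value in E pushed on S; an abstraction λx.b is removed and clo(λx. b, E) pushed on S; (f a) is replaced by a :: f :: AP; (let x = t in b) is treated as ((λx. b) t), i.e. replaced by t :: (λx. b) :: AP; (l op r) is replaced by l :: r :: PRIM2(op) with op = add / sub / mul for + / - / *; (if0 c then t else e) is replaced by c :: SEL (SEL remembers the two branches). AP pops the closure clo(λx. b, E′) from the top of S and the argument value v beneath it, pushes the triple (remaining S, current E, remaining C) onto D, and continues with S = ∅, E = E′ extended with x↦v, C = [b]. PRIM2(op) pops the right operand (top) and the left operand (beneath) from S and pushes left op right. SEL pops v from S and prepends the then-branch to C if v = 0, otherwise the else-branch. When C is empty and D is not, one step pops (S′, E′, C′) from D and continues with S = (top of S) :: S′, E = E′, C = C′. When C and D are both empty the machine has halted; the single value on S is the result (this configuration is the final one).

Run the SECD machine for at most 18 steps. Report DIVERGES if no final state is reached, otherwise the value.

t=0: <S=∅, E=∅, C=[(5 - ((λx. (x x)) (λx. (x x))))], D=∅>
t=1: <S=∅, E=∅, C=[5 :: ((λx. (x x)) (λx. (x x))) :: PRIM2(sub)], D=∅>
t=2: <S=[5], E=∅, C=[((λx. (x x)) (λx. (x x))) :: PRIM2(sub)], D=∅>
t=3: <S=[5], E=∅, C=[(λx. (x x)) :: (λx. (x x)) :: AP :: PRIM2(sub)], D=∅>
t=4: <S=[clo(λx. (x x), ∅) :: 5], E=∅, C=[(λx. (x x)) :: AP :: PRIM2(sub)], D=∅>
t=5: <S=[clo(λx. (x x), ∅) :: clo(λx. (x x), ∅) :: 5], E=∅, C=[AP :: PRIM2(sub)], D=∅>
t=6: <S=∅, E={x↦clo(λx. (x x), ∅)}, C=[(x x)], D=[([5], ∅, [PRIM2(sub)])]>
t=7: <S=∅, E={x↦clo(λx. (x x), ∅)}, C=[x :: x :: AP], D=[([5], ∅, [PRIM2(sub)])]>
t=8: <S=[clo(λx. (x x), ∅)], E={x↦clo(λx. (x x), ∅)}, C=[x :: AP], D=[([5], ∅, [PRIM2(sub)])]>
t=9: <S=[clo(λx. (x x), ∅) :: clo(λx. (x x), ∅)], E={x↦clo(λx. (x x), ∅)}, C=[AP], D=[([5], ∅, [PRIM2(sub)])]>
t=10: <S=∅, E={x↦clo(λx. (x x), ∅)}, C=[(x x)], D=[(∅, {x↦clo(λx. (x x), ∅)}, ∅) :: ([5], ∅, [PRIM2(sub)])]>
t=11: <S=∅, E={x↦clo(λx. (x x), ∅)}, C=[x :: x :: AP], D=[(∅, {x↦clo(λx. (x x), ∅)}, ∅) :: ([5], ∅, [PRIM2(sub)])]>
t=12: <S=[clo(λx. (x x), ∅)], E={x↦clo(λx. (x x), ∅)}, C=[x :: AP], D=[(∅, {x↦clo(λx. (x x), ∅)}, ∅) :: ([5], ∅, [PRIM2(sub)])]>
t=13: <S=[clo(λx. (x x), ∅) :: clo(λx. (x x), ∅)], E={x↦clo(λx. (x x), ∅)}, C=[AP], D=[(∅, {x↦clo(λx. (x x), ∅)}, ∅) :: ([5], ∅, [PRIM2(sub)])]>
t=14: <S=∅, E={x↦clo(λx. (x x), ∅)}, C=[(x x)], D=[(∅, {x↦clo(λx. (x x), ∅)}, ∅) :: (∅, {x↦clo(λx. (x x), ∅)}, ∅) :: ([5], ∅, [PRIM2(sub)])]>
t=15: <S=∅, E={x↦clo(λx. (x x), ∅)}, C=[x :: x :: AP], D=[(∅, {x↦clo(λx. (x x), ∅)}, ∅) :: (∅, {x↦clo(λx. (x x), ∅)}, ∅) :: ([5], ∅, [PRIM2(sub)])]>
t=16: <S=[clo(λx. (x x), ∅)], E={x↦clo(λx. (x x), ∅)}, C=[x :: AP], D=[(∅, {x↦clo(λx. (x x), ∅)}, ∅) :: (∅, {x↦clo(λx. (x x), ∅)}, ∅) :: ([5], ∅, [PRIM2(sub)])]>
t=17: <S=[clo(λx. (x x), ∅) :: clo(λx. (x x), ∅)], E={x↦clo(λx. (x x), ∅)}, C=[AP], D=[(∅, {x↦clo(λx. (x x), ∅)}, ∅) :: (∅, {x↦clo(λx. (x x), ∅)}, ∅) :: ([5], ∅, [PRIM2(sub)])]>
t=18: <S=∅, E={x↦clo(λx. (x x), ∅)}, C=[(x x)], D=[(∅, {x↦clo(λx. (x x), ∅)}, ∅) :: (∅, {x↦clo(λx. (x x), ∅)}, ∅) :: (∅, {x↦clo(λx. (x x), ∅)}, ∅) :: ([5], ∅, [PRIM2(sub)])]>
→ 18 transitions taken and the configuration is still not final: no result within 18 steps

Answer: DIVERGES (no final state within 18 steps)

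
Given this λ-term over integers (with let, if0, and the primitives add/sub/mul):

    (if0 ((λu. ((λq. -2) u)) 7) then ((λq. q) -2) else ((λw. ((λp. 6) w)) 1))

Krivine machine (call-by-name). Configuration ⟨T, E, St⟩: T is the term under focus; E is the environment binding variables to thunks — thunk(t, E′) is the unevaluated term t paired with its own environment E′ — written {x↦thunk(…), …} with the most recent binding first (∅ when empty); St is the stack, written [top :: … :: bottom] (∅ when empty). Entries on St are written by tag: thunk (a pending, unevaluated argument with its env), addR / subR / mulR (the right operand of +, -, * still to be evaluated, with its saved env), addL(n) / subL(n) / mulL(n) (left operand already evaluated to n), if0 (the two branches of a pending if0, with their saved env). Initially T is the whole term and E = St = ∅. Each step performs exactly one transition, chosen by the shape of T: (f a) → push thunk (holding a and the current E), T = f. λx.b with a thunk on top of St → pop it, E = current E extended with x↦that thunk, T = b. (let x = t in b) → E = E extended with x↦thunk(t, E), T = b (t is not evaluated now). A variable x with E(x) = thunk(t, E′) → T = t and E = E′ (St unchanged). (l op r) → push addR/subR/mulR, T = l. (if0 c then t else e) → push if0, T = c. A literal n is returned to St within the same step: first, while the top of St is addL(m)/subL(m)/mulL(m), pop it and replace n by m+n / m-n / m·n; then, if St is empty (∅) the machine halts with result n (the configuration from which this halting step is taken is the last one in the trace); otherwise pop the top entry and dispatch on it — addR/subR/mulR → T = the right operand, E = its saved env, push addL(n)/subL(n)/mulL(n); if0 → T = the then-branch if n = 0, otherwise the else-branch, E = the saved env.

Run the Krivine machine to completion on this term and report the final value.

t=0: [T=(if0 ((λu. ((λq. -2) u)) 7) then ((λq. q) -2) else ((λw. ((λp. 6) w)) 1)) | E=∅ | St=∅]
t=1: [T=((λu. ((λq. -2) u)) 7) | E=∅ | St=[if0]]
t=2: [T=(λu. ((λq. -2) u)) | E=∅ | St=[thunk :: if0]]
t=3: [T=((λq. -2) u) | E={u↦thunk(7, ∅)} | St=[if0]]
t=4: [T=(λq. -2) | E={u↦thunk(7, ∅)} | St=[thunk :: if0]]
t=5: [T=-2 | E={q↦thunk(u, {u↦thunk(7, ∅)}), u↦thunk(7, ∅)} | St=[if0]]
t=6: [T=((λw. ((λp. 6) w)) 1) | E=∅ | St=∅]
t=7: [T=(λw. ((λp. 6) w)) | E=∅ | St=[thunk]]
t=8: [T=((λp. 6) w) | E={w↦thunk(1, ∅)} | St=∅]
t=9: [T=(λp. 6) | E={w↦thunk(1, ∅)} | St=[thunk]]
t=10: [T=6 | E={p↦thunk(w, {w↦thunk(1, ∅)}), w↦thunk(1, ∅)} | St=∅]
→ final value 6

Answer: 6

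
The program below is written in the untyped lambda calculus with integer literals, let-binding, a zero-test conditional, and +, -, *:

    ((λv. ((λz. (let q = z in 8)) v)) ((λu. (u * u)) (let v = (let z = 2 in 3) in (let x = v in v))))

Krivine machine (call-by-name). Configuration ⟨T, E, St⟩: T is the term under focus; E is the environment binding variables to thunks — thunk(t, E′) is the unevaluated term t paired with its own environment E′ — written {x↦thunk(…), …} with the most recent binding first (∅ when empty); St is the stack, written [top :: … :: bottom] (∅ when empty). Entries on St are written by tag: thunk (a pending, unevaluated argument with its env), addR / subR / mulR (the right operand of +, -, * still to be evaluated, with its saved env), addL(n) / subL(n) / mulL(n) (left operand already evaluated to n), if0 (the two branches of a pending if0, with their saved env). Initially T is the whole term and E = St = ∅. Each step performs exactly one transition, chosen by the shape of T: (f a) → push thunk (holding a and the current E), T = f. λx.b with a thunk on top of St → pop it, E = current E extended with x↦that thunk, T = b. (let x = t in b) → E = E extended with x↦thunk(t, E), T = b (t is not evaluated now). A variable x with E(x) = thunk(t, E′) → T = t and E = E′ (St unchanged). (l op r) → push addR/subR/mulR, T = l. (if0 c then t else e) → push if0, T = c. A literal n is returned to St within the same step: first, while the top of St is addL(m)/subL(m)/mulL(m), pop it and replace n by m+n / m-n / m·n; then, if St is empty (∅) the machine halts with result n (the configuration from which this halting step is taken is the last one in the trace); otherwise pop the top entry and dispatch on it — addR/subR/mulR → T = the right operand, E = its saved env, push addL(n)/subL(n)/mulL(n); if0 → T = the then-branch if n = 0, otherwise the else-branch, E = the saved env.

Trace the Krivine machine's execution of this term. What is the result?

Answer: 8

Machine steps:
0. ⟨T=((λv. ((λz. (let q = z in 8)) v)) ((λu. (u * u)) (let v = (let z = 2 in 3) in (let x = v in v)))); E=∅; St=∅⟩
1. ⟨T=(λv. ((λz. (let q = z in 8)) v)); E=∅; St=[thunk]⟩
2. ⟨T=((λz. (let q = z in 8)) v); E={v↦thunk(((λu. (u * u)) (let v = (let z = 2 in 3) in (let x = v in v))), ∅)}; St=∅⟩
3. ⟨T=(λz. (let q = z in 8)); E={v↦thunk(((λu. (u * u)) (let v = (let z = 2 in 3) in (let x = v in v))), ∅)}; St=[thunk]⟩
4. ⟨T=(let q = z in 8); E={z↦thunk(v, {v↦thunk(((λu. (u * u)) (let v = (let z = 2 in 3) in (let x = v in v))), ∅)}), v↦thunk(((λu. (u * u)) (let v = (let z = 2 in 3) in (let x = v in v))), ∅)}; St=∅⟩
5. ⟨T=8; E={q↦thunk(z, {z↦thunk(v, {v↦thunk(((λu. (u * u)) (let v = (let z = 2 in 3) in (let x = v in v))), ∅)}), v↦thunk(((λu. (u * u)) (let v = (let z = 2 in 3) in (let x = v in v))), ∅)}), z↦thunk(v, {v↦thunk(((λu. (u * u)) (let v = (let z = 2 in 3) in (let x = v in v))), ∅)}), v↦thunk(((λu. (u * u)) (let v = (let z = 2 in 3) in (let x = v in v))), ∅)}; St=∅⟩
→ final value 8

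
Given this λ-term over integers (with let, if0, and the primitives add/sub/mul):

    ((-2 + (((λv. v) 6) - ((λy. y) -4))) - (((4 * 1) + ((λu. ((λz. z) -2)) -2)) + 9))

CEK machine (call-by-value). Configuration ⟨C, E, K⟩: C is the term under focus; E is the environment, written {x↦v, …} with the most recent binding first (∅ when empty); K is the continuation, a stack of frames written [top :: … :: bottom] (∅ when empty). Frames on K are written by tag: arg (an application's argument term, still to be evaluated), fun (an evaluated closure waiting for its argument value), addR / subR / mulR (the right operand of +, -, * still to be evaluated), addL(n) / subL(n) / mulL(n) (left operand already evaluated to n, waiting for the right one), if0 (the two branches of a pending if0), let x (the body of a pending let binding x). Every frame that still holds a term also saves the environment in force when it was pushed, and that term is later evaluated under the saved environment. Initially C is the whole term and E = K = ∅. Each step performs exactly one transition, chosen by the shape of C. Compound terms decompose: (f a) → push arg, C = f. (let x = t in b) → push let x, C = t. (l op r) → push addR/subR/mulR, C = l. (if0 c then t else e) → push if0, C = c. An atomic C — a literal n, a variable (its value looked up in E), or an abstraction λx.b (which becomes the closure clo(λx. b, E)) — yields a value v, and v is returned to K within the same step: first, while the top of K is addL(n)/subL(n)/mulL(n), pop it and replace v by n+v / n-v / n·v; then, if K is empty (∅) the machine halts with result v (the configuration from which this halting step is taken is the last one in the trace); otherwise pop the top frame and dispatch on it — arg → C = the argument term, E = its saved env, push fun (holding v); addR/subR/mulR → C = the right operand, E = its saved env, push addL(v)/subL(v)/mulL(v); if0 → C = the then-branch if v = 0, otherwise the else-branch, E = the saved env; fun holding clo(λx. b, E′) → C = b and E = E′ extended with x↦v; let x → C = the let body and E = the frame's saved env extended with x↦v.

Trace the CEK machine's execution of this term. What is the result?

Answer: -3

Execution trace:
t=0: <C=((-2 + (((λv. v) 6) - ((λy. y) -4))) - (((4 * 1) + ((λu. ((λz. z) -2)) -2)) + 9)), E=∅, K=∅>
t=1: <C=(-2 + (((λv. v) 6) - ((λy. y) -4))), E=∅, K=[subR]>
t=2: <C=-2, E=∅, K=[addR :: subR]>
t=3: <C=(((λv. v) 6) - ((λy. y) -4)), E=∅, K=[addL(-2) :: subR]>
t=4: <C=((λv. v) 6), E=∅, K=[subR :: addL(-2) :: subR]>
t=5: <C=(λv. v), E=∅, K=[arg :: subR :: addL(-2) :: subR]>
t=6: <C=6, E=∅, K=[fun :: subR :: addL(-2) :: subR]>
t=7: <C=v, E={v↦6}, K=[subR :: addL(-2) :: subR]>
t=8: <C=((λy. y) -4), E=∅, K=[subL(6) :: addL(-2) :: subR]>
t=9: <C=(λy. y), E=∅, K=[arg :: subL(6) :: addL(-2) :: subR]>
t=10: <C=-4, E=∅, K=[fun :: subL(6) :: addL(-2) :: subR]>
t=11: <C=y, E={y↦-4}, K=[subL(6) :: addL(-2) :: subR]>
t=12: <C=(((4 * 1) + ((λu. ((λz. z) -2)) -2)) + 9), E=∅, K=[subL(8)]>
t=13: <C=((4 * 1) + ((λu. ((λz. z) -2)) -2)), E=∅, K=[addR :: subL(8)]>
t=14: <C=(4 * 1), E=∅, K=[addR :: addR :: subL(8)]>
t=15: <C=4, E=∅, K=[mulR :: addR :: addR :: subL(8)]>
t=16: <C=1, E=∅, K=[mulL(4) :: addR :: addR :: subL(8)]>
t=17: <C=((λu. ((λz. z) -2)) -2), E=∅, K=[addL(4) :: addR :: subL(8)]>
t=18: <C=(λu. ((λz. z) -2)), E=∅, K=[arg :: addL(4) :: addR :: subL(8)]>
t=19: <C=-2, E=∅, K=[fun :: addL(4) :: addR :: subL(8)]>
t=20: <C=((λz. z) -2), E={u↦-2}, K=[addL(4) :: addR :: subL(8)]>
t=21: <C=(λz. z), E={u↦-2}, K=[arg :: addL(4) :: addR :: subL(8)]>
t=22: <C=-2, E={u↦-2}, K=[fun :: addL(4) :: addR :: subL(8)]>
t=23: <C=z, E={z↦-2, u↦-2}, K=[addL(4) :: addR :: subL(8)]>
t=24: <C=9, E=∅, K=[addL(2) :: subL(8)]>
→ final value -3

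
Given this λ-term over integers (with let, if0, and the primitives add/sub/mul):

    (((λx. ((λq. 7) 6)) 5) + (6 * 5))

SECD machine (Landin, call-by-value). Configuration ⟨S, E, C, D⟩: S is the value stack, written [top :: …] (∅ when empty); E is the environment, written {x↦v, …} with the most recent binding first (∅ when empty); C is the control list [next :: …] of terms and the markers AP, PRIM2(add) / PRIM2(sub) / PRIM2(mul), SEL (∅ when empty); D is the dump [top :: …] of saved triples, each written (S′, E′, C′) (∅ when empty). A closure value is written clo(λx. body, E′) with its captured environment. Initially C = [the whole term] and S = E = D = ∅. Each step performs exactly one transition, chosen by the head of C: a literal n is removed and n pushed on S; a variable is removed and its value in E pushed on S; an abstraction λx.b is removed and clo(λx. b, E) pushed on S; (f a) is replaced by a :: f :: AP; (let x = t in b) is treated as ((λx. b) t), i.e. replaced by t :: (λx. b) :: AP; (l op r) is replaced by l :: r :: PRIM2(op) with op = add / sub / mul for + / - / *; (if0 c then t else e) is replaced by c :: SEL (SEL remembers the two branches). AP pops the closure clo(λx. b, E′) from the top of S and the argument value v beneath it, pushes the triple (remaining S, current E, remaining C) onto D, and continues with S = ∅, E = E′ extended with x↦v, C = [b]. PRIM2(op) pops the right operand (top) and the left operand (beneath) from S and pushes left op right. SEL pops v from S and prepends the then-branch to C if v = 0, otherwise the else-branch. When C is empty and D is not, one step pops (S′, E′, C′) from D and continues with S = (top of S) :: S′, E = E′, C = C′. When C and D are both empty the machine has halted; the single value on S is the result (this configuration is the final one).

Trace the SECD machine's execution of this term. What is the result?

t=0: [S=∅ | E=∅ | C=[(((λx. ((λq. 7) 6)) 5) + (6 * 5))] | D=∅]
t=1: [S=∅ | E=∅ | C=[((λx. ((λq. 7) 6)) 5) :: (6 * 5) :: PRIM2(add)] | D=∅]
t=2: [S=∅ | E=∅ | C=[5 :: (λx. ((λq. 7) 6)) :: AP :: (6 * 5) :: PRIM2(add)] | D=∅]
t=3: [S=[5] | E=∅ | C=[(λx. ((λq. 7) 6)) :: AP :: (6 * 5) :: PRIM2(add)] | D=∅]
t=4: [S=[clo(λx. ((λq. 7) 6), ∅) :: 5] | E=∅ | C=[AP :: (6 * 5) :: PRIM2(add)] | D=∅]
t=5: [S=∅ | E={x↦5} | C=[((λq. 7) 6)] | D=[(∅, ∅, [(6 * 5) :: PRIM2(add)])]]
t=6: [S=∅ | E={x↦5} | C=[6 :: (λq. 7) :: AP] | D=[(∅, ∅, [(6 * 5) :: PRIM2(add)])]]
t=7: [S=[6] | E={x↦5} | C=[(λq. 7) :: AP] | D=[(∅, ∅, [(6 * 5) :: PRIM2(add)])]]
t=8: [S=[clo(λq. 7, {x↦5}) :: 6] | E={x↦5} | C=[AP] | D=[(∅, ∅, [(6 * 5) :: PRIM2(add)])]]
t=9: [S=∅ | E={q↦6, x↦5} | C=[7] | D=[(∅, {x↦5}, ∅) :: (∅, ∅, [(6 * 5) :: PRIM2(add)])]]
t=10: [S=[7] | E={q↦6, x↦5} | C=∅ | D=[(∅, {x↦5}, ∅) :: (∅, ∅, [(6 * 5) :: PRIM2(add)])]]
t=11: [S=[7] | E={x↦5} | C=∅ | D=[(∅, ∅, [(6 * 5) :: PRIM2(add)])]]
t=12: [S=[7] | E=∅ | C=[(6 * 5) :: PRIM2(add)] | D=∅]
t=13: [S=[7] | E=∅ | C=[6 :: 5 :: PRIM2(mul) :: PRIM2(add)] | D=∅]
t=14: [S=[6 :: 7] | E=∅ | C=[5 :: PRIM2(mul) :: PRIM2(add)] | D=∅]
t=15: [S=[5 :: 6 :: 7] | E=∅ | C=[PRIM2(mul) :: PRIM2(add)] | D=∅]
t=16: [S=[30 :: 7] | E=∅ | C=[PRIM2(add)] | D=∅]
t=17: [S=[37] | E=∅ | C=∅ | D=∅]
→ final value 37

Answer: 37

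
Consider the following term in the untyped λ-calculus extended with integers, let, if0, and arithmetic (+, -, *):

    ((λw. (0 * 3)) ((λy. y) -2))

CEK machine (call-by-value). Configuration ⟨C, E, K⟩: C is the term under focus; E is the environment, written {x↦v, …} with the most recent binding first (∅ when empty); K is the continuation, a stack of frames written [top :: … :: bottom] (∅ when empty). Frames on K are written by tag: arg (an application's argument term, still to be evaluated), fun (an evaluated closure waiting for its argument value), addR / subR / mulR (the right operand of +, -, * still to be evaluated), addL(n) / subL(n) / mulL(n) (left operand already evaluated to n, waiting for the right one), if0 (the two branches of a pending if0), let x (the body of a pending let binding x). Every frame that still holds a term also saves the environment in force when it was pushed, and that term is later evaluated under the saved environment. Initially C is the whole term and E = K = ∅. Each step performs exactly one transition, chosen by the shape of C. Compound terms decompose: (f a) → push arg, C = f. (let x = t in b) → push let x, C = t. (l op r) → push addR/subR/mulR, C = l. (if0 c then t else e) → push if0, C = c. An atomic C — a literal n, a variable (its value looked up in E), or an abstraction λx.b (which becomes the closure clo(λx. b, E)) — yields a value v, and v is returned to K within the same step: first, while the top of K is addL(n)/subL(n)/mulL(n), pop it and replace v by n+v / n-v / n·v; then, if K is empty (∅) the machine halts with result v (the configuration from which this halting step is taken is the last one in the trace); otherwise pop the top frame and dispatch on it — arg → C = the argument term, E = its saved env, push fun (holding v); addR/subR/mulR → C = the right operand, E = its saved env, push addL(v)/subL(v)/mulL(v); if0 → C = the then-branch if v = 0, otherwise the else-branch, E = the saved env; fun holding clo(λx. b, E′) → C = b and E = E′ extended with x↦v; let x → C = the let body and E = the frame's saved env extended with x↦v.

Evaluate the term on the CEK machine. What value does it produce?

[0] <C=((λw. (0 * 3)) ((λy. y) -2)), E=∅, K=∅>
[1] <C=(λw. (0 * 3)), E=∅, K=[arg]>
[2] <C=((λy. y) -2), E=∅, K=[fun]>
[3] <C=(λy. y), E=∅, K=[arg :: fun]>
[4] <C=-2, E=∅, K=[fun :: fun]>
[5] <C=y, E={y↦-2}, K=[fun]>
[6] <C=(0 * 3), E={w↦-2}, K=∅>
[7] <C=0, E={w↦-2}, K=[mulR]>
[8] <C=3, E={w↦-2}, K=[mulL(0)]>
→ final value 0

Answer: 0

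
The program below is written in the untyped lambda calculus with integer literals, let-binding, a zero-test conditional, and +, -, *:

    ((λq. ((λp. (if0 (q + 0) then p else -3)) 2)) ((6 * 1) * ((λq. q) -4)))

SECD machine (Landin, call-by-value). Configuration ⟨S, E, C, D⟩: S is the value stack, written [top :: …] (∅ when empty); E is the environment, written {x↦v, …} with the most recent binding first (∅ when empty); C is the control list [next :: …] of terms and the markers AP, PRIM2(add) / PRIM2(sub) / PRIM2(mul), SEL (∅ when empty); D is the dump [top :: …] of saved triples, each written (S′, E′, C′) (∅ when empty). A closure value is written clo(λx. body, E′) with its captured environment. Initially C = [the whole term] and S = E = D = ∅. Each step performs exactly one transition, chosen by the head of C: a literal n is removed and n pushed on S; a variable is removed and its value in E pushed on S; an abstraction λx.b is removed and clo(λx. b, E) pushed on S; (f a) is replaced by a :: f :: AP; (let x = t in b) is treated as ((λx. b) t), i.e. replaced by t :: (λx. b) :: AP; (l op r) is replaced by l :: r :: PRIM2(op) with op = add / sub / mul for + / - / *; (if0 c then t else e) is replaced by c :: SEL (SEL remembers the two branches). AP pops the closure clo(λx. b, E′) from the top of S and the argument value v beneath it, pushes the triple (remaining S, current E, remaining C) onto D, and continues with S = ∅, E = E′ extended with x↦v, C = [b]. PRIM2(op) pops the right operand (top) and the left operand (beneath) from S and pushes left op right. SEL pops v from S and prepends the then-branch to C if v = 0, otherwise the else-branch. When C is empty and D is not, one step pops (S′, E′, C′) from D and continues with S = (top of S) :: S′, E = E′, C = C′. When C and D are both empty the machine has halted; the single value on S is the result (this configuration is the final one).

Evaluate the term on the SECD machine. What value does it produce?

Answer: -3

Machine steps:
0. [S=∅ | E=∅ | C=[((λq. ((λp. (if0 (q + 0) then p else -3)) 2)) ((6 * 1) * ((λq. q) -4)))] | D=∅]
1. [S=∅ | E=∅ | C=[((6 * 1) * ((λq. q) -4)) :: (λq. ((λp. (if0 (q + 0) then p else -3)) 2)) :: AP] | D=∅]
2. [S=∅ | E=∅ | C=[(6 * 1) :: ((λq. q) -4) :: PRIM2(mul) :: (λq. ((λp. (if0 (q + 0) then p else -3)) 2)) :: AP] | D=∅]
3. [S=∅ | E=∅ | C=[6 :: 1 :: PRIM2(mul) :: ((λq. q) -4) :: PRIM2(mul) :: (λq. ((λp. (if0 (q + 0) then p else -3)) 2)) :: AP] | D=∅]
4. [S=[6] | E=∅ | C=[1 :: PRIM2(mul) :: ((λq. q) -4) :: PRIM2(mul) :: (λq. ((λp. (if0 (q + 0) then p else -3)) 2)) :: AP] | D=∅]
5. [S=[1 :: 6] | E=∅ | C=[PRIM2(mul) :: ((λq. q) -4) :: PRIM2(mul) :: (λq. ((λp. (if0 (q + 0) then p else -3)) 2)) :: AP] | D=∅]
6. [S=[6] | E=∅ | C=[((λq. q) -4) :: PRIM2(mul) :: (λq. ((λp. (if0 (q + 0) then p else -3)) 2)) :: AP] | D=∅]
7. [S=[6] | E=∅ | C=[-4 :: (λq. q) :: AP :: PRIM2(mul) :: (λq. ((λp. (if0 (q + 0) then p else -3)) 2)) :: AP] | D=∅]
8. [S=[-4 :: 6] | E=∅ | C=[(λq. q) :: AP :: PRIM2(mul) :: (λq. ((λp. (if0 (q + 0) then p else -3)) 2)) :: AP] | D=∅]
9. [S=[clo(λq. q, ∅) :: -4 :: 6] | E=∅ | C=[AP :: PRIM2(mul) :: (λq. ((λp. (if0 (q + 0) then p else -3)) 2)) :: AP] | D=∅]
10. [S=∅ | E={q↦-4} | C=[q] | D=[([6], ∅, [PRIM2(mul) :: (λq. ((λp. (if0 (q + 0) then p else -3)) 2)) :: AP])]]
11. [S=[-4] | E={q↦-4} | C=∅ | D=[([6], ∅, [PRIM2(mul) :: (λq. ((λp. (if0 (q + 0) then p else -3)) 2)) :: AP])]]
12. [S=[-4 :: 6] | E=∅ | C=[PRIM2(mul) :: (λq. ((λp. (if0 (q + 0) then p else -3)) 2)) :: AP] | D=∅]
13. [S=[-24] | E=∅ | C=[(λq. ((λp. (if0 (q + 0) then p else -3)) 2)) :: AP] | D=∅]
14. [S=[clo(λq. ((λp. (if0 (q + 0) then p else -3)) 2), ∅) :: -24] | E=∅ | C=[AP] | D=∅]
15. [S=∅ | E={q↦-24} | C=[((λp. (if0 (q + 0) then p else -3)) 2)] | D=[(∅, ∅, ∅)]]
16. [S=∅ | E={q↦-24} | C=[2 :: (λp. (if0 (q + 0) then p else -3)) :: AP] | D=[(∅, ∅, ∅)]]
17. [S=[2] | E={q↦-24} | C=[(λp. (if0 (q + 0) then p else -3)) :: AP] | D=[(∅, ∅, ∅)]]
18. [S=[clo(λp. (if0 (q + 0) then p else -3), {q↦-24}) :: 2] | E={q↦-24} | C=[AP] | D=[(∅, ∅, ∅)]]
19. [S=∅ | E={p↦2, q↦-24} | C=[(if0 (q + 0) then p else -3)] | D=[(∅, {q↦-24}, ∅) :: (∅, ∅, ∅)]]
20. [S=∅ | E={p↦2, q↦-24} | C=[(q + 0) :: SEL] | D=[(∅, {q↦-24}, ∅) :: (∅, ∅, ∅)]]
21. [S=∅ | E={p↦2, q↦-24} | C=[q :: 0 :: PRIM2(add) :: SEL] | D=[(∅, {q↦-24}, ∅) :: (∅, ∅, ∅)]]
22. [S=[-24] | E={p↦2, q↦-24} | C=[0 :: PRIM2(add) :: SEL] | D=[(∅, {q↦-24}, ∅) :: (∅, ∅, ∅)]]
23. [S=[0 :: -24] | E={p↦2, q↦-24} | C=[PRIM2(add) :: SEL] | D=[(∅, {q↦-24}, ∅) :: (∅, ∅, ∅)]]
24. [S=[-24] | E={p↦2, q↦-24} | C=[SEL] | D=[(∅, {q↦-24}, ∅) :: (∅, ∅, ∅)]]
25. [S=∅ | E={p↦2, q↦-24} | C=[-3] | D=[(∅, {q↦-24}, ∅) :: (∅, ∅, ∅)]]
26. [S=[-3] | E={p↦2, q↦-24} | C=∅ | D=[(∅, {q↦-24}, ∅) :: (∅, ∅, ∅)]]
27. [S=[-3] | E={q↦-24} | C=∅ | D=[(∅, ∅, ∅)]]
28. [S=[-3] | E=∅ | C=∅ | D=∅]
→ final value -3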